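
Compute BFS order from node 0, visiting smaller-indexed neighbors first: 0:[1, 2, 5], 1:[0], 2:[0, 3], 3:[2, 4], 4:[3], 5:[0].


BFS queue: start with [0]
Visit order: [0, 1, 2, 5, 3, 4]


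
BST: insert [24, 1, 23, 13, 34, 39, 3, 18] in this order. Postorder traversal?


Root = 24; build tree by BST insertion.
Postorder traversal: [3, 18, 13, 23, 1, 39, 34, 24]


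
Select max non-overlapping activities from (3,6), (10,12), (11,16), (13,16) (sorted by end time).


Greedy: pick earliest-ending, then skip overlaps.
Selected (3 activities): [(3, 6), (10, 12), (13, 16)]


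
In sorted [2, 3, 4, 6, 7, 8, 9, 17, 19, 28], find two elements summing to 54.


Two pointers: lo=0, hi=9
No pair sums to 54


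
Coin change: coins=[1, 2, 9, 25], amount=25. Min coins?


dp[0]=0; dp[i]=1+min(dp[i-c] for c in coins)
...dp[20]=3, dp[21]=4, dp[22]=4, dp[23]=5, dp[24]=5, dp[25]=1
Minimum coins for 25 = 1


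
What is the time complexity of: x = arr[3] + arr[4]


Analysis: constant-time operation, no loop
Complexity: O(1)


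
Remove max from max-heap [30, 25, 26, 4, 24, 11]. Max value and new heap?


Max = 30
Replace root with last, heapify down
Resulting heap: [26, 25, 11, 4, 24]


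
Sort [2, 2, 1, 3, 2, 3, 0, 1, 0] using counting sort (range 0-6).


Count array: [2, 2, 3, 2, 0, 0, 0]
Reconstruct: [0, 0, 1, 1, 2, 2, 2, 3, 3]


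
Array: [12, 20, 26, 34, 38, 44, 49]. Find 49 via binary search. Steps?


Search for 49:
[0,6] mid=3 arr[3]=34
[4,6] mid=5 arr[5]=44
[6,6] mid=6 arr[6]=49
Total: 3 comparisons


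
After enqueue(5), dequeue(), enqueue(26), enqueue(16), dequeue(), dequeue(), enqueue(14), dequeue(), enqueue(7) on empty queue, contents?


enqueue(5) -> [5]
dequeue() returns 5 -> []
enqueue(26) -> [26]
enqueue(16) -> [26, 16]
dequeue() returns 26 -> [16]
dequeue() returns 16 -> []
enqueue(14) -> [14]
dequeue() returns 14 -> []
enqueue(7) -> [7]
Final queue (front to back): [7]


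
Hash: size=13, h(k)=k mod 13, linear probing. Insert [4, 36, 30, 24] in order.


Insertions: 4->slot 4; 36->slot 10; 30->slot 5; 24->slot 11
Table: [None, None, None, None, 4, 30, None, None, None, None, 36, 24, None]


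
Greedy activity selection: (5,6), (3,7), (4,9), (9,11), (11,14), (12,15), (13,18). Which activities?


Greedy: pick earliest-ending, then skip overlaps.
Selected (3 activities): [(5, 6), (9, 11), (11, 14)]


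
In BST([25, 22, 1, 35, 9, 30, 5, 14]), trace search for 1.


BST root = 25
Search for 1: compare at each node
Path: [25, 22, 1]


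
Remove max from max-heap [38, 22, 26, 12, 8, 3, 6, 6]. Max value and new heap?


Max = 38
Replace root with last, heapify down
Resulting heap: [26, 22, 6, 12, 8, 3, 6]


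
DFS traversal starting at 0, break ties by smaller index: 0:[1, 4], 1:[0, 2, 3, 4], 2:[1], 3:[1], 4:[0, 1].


DFS stack-based: start with [0]
Visit order: [0, 1, 2, 3, 4]


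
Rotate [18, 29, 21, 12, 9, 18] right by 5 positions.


Right rotate by 5: [29, 21, 12, 9, 18, 18]


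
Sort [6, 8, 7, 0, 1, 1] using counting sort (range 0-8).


Count array: [1, 2, 0, 0, 0, 0, 1, 1, 1]
Reconstruct: [0, 1, 1, 6, 7, 8]


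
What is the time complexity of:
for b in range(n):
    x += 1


Per nesting level: O(n) = O(n)
Complexity: O(n)


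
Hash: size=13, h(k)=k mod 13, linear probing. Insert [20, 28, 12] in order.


Insertions: 20->slot 7; 28->slot 2; 12->slot 12
Table: [None, None, 28, None, None, None, None, 20, None, None, None, None, 12]


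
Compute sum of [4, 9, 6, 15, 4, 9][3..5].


Prefix sums: [0, 4, 13, 19, 34, 38, 47]
Sum[3..5] = prefix[6] - prefix[3] = 47 - 19 = 28


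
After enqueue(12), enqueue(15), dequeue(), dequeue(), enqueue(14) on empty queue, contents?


enqueue(12) -> [12]
enqueue(15) -> [12, 15]
dequeue() returns 12 -> [15]
dequeue() returns 15 -> []
enqueue(14) -> [14]
Final queue (front to back): [14]


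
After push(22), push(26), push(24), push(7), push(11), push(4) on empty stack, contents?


push(22) -> [22]
push(26) -> [22, 26]
push(24) -> [22, 26, 24]
push(7) -> [22, 26, 24, 7]
push(11) -> [22, 26, 24, 7, 11]
push(4) -> [22, 26, 24, 7, 11, 4]
Final stack (bottom to top): [22, 26, 24, 7, 11, 4]


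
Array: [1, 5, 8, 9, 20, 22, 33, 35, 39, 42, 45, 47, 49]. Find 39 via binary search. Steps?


Search for 39:
[0,12] mid=6 arr[6]=33
[7,12] mid=9 arr[9]=42
[7,8] mid=7 arr[7]=35
[8,8] mid=8 arr[8]=39
Total: 4 comparisons


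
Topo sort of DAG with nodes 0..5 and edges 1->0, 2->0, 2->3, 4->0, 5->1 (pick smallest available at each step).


Kahn's algorithm, process smallest node first
Order: [2, 3, 4, 5, 1, 0]


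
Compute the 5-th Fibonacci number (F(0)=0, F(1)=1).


F(n)=F(n-1)+F(n-2)
...F(3)=2, F(4)=3, F(5)=5


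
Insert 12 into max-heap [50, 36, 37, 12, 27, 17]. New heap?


Append 12: [50, 36, 37, 12, 27, 17, 12]
Bubble up: no swaps needed
Result: [50, 36, 37, 12, 27, 17, 12]


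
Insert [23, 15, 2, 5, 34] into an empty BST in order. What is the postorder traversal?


Root = 23; build tree by BST insertion.
Postorder traversal: [5, 2, 15, 34, 23]


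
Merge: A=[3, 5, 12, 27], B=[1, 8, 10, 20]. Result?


Compare heads, take smaller each step.
Merged: [1, 3, 5, 8, 10, 12, 20, 27]


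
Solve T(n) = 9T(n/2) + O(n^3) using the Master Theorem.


a=9, b=2, c=3. log_2(9)=3.170 > c=3. Case 1: O(n^log_b(a)) = O(n^3.170)
Complexity: O(n^3.170)


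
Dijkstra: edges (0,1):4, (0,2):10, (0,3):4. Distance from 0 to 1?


Dijkstra from 0:
Distances: {0: 0, 1: 4, 2: 10, 3: 4}
Shortest distance to 1 = 4, path = [0, 1]


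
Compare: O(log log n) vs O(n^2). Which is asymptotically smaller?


double-logarithmic grows slower than quadratic
O(log log n) is asymptotically smaller; O(n^2) grows faster


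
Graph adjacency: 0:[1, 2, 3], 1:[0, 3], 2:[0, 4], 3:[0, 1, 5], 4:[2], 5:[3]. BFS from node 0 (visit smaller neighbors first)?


BFS queue: start with [0]
Visit order: [0, 1, 2, 3, 4, 5]


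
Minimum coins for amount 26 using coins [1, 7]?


dp[0]=0; dp[i]=1+min(dp[i-c] for c in coins)
...dp[21]=3, dp[22]=4, dp[23]=5, dp[24]=6, dp[25]=7, dp[26]=8
Minimum coins for 26 = 8


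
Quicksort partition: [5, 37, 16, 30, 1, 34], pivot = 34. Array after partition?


Elements <= 34 go left of pivot.
Result: [5, 16, 30, 1, 34, 37], pivot at index 4


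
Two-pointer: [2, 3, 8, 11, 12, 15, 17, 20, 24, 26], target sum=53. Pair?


Two pointers: lo=0, hi=9
No pair sums to 53


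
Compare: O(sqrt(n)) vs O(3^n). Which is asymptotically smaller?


sublinear grows slower than exponential (base 3)
O(sqrt(n)) is asymptotically smaller; O(3^n) grows faster


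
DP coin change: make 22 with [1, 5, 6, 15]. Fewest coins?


dp[0]=0; dp[i]=1+min(dp[i-c] for c in coins)
...dp[17]=3, dp[18]=3, dp[19]=4, dp[20]=2, dp[21]=2, dp[22]=3
Minimum coins for 22 = 3


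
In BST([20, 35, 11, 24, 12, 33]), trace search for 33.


BST root = 20
Search for 33: compare at each node
Path: [20, 35, 24, 33]


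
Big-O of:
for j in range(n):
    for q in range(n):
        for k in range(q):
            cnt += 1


Per nesting level: O(n) * O(n) * O(n) [triangular over q] = O(n^3)
Complexity: O(n^3)


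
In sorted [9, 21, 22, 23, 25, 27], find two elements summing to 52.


Two pointers: lo=0, hi=5
Found pair: (25, 27) summing to 52


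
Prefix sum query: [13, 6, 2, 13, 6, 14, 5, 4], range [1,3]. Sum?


Prefix sums: [0, 13, 19, 21, 34, 40, 54, 59, 63]
Sum[1..3] = prefix[4] - prefix[1] = 34 - 13 = 21


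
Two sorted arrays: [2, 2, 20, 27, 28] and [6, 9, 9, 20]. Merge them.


Compare heads, take smaller each step.
Merged: [2, 2, 6, 9, 9, 20, 20, 27, 28]


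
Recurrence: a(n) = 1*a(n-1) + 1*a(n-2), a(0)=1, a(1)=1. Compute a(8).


Build bottom-up:
...a(6)=13, a(7)=21, a(8)=1*21+1*13=34


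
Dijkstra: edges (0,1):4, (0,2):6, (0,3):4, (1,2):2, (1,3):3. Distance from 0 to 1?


Dijkstra from 0:
Distances: {0: 0, 1: 4, 2: 6, 3: 4}
Shortest distance to 1 = 4, path = [0, 1]


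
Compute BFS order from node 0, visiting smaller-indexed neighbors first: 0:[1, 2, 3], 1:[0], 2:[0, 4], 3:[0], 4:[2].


BFS queue: start with [0]
Visit order: [0, 1, 2, 3, 4]


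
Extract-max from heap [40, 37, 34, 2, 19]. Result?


Max = 40
Replace root with last, heapify down
Resulting heap: [37, 19, 34, 2]


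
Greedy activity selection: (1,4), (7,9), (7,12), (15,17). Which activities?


Greedy: pick earliest-ending, then skip overlaps.
Selected (3 activities): [(1, 4), (7, 9), (15, 17)]


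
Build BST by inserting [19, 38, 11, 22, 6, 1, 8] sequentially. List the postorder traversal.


Root = 19; build tree by BST insertion.
Postorder traversal: [1, 8, 6, 11, 22, 38, 19]


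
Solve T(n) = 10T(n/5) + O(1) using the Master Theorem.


a=10, b=5, c=0. log_5(10)=1.431 > c=0. Case 1: O(n^log_b(a)) = O(n^1.431)
Complexity: O(n^1.431)


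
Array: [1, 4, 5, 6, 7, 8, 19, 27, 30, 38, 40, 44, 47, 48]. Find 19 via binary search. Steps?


Search for 19:
[0,13] mid=6 arr[6]=19
Total: 1 comparisons


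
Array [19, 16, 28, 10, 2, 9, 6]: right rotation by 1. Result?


Right rotate by 1: [6, 19, 16, 28, 10, 2, 9]


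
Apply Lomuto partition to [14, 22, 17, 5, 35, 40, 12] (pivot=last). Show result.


Elements <= 12 go left of pivot.
Result: [5, 12, 17, 14, 35, 40, 22], pivot at index 1


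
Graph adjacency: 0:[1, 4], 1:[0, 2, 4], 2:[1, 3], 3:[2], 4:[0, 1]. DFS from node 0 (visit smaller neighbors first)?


DFS stack-based: start with [0]
Visit order: [0, 1, 2, 3, 4]


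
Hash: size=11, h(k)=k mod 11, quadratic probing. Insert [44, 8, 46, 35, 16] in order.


Insertions: 44->slot 0; 8->slot 8; 46->slot 2; 35->slot 3; 16->slot 5
Table: [44, None, 46, 35, None, 16, None, None, 8, None, None]


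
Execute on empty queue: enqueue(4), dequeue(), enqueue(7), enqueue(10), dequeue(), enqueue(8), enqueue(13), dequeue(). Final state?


enqueue(4) -> [4]
dequeue() returns 4 -> []
enqueue(7) -> [7]
enqueue(10) -> [7, 10]
dequeue() returns 7 -> [10]
enqueue(8) -> [10, 8]
enqueue(13) -> [10, 8, 13]
dequeue() returns 10 -> [8, 13]
Final queue (front to back): [8, 13]


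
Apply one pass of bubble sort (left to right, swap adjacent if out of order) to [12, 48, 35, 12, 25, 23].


After one pass: [12, 35, 12, 25, 23, 48]


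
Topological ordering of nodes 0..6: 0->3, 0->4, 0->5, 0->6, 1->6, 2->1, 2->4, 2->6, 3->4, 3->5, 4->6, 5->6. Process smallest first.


Kahn's algorithm, process smallest node first
Order: [0, 2, 1, 3, 4, 5, 6]


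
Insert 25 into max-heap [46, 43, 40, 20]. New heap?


Append 25: [46, 43, 40, 20, 25]
Bubble up: no swaps needed
Result: [46, 43, 40, 20, 25]


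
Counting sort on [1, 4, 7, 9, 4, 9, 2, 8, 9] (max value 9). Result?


Count array: [0, 1, 1, 0, 2, 0, 0, 1, 1, 3]
Reconstruct: [1, 2, 4, 4, 7, 8, 9, 9, 9]


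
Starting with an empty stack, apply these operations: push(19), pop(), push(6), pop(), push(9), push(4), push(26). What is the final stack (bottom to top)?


push(19) -> [19]
pop() returns 19 -> []
push(6) -> [6]
pop() returns 6 -> []
push(9) -> [9]
push(4) -> [9, 4]
push(26) -> [9, 4, 26]
Final stack (bottom to top): [9, 4, 26]


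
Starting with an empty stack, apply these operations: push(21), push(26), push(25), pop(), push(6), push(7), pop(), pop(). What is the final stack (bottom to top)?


push(21) -> [21]
push(26) -> [21, 26]
push(25) -> [21, 26, 25]
pop() returns 25 -> [21, 26]
push(6) -> [21, 26, 6]
push(7) -> [21, 26, 6, 7]
pop() returns 7 -> [21, 26, 6]
pop() returns 6 -> [21, 26]
Final stack (bottom to top): [21, 26]


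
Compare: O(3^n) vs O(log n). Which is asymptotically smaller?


logarithmic grows slower than exponential (base 3)
O(log n) is asymptotically smaller; O(3^n) grows faster


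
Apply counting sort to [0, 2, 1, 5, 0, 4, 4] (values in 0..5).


Count array: [2, 1, 1, 0, 2, 1]
Reconstruct: [0, 0, 1, 2, 4, 4, 5]


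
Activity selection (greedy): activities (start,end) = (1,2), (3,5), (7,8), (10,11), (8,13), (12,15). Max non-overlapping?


Greedy: pick earliest-ending, then skip overlaps.
Selected (5 activities): [(1, 2), (3, 5), (7, 8), (10, 11), (12, 15)]


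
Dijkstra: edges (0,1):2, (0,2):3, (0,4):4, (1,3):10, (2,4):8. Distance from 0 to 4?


Dijkstra from 0:
Distances: {0: 0, 1: 2, 2: 3, 3: 12, 4: 4}
Shortest distance to 4 = 4, path = [0, 4]


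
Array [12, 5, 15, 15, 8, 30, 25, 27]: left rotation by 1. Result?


Left rotate by 1: [5, 15, 15, 8, 30, 25, 27, 12]


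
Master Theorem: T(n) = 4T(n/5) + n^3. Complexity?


a=4, b=5, c=3. log_5(4)=0.861 < c=3. Case 3: O(n^c) = O(n^3)
Complexity: O(n^3)


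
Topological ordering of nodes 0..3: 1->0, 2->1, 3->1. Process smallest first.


Kahn's algorithm, process smallest node first
Order: [2, 3, 1, 0]


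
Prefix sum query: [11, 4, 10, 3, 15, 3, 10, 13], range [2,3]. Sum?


Prefix sums: [0, 11, 15, 25, 28, 43, 46, 56, 69]
Sum[2..3] = prefix[4] - prefix[2] = 28 - 15 = 13


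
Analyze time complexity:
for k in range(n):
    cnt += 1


Per nesting level: O(n) = O(n)
Complexity: O(n)


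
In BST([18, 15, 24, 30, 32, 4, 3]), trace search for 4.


BST root = 18
Search for 4: compare at each node
Path: [18, 15, 4]


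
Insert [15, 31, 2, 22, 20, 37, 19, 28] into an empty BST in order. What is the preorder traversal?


Root = 15; build tree by BST insertion.
Preorder traversal: [15, 2, 31, 22, 20, 19, 28, 37]


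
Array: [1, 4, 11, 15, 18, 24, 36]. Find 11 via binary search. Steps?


Search for 11:
[0,6] mid=3 arr[3]=15
[0,2] mid=1 arr[1]=4
[2,2] mid=2 arr[2]=11
Total: 3 comparisons


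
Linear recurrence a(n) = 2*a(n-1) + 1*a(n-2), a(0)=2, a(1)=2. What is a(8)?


Build bottom-up:
...a(6)=198, a(7)=478, a(8)=2*478+1*198=1154


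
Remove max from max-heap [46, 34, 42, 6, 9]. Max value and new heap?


Max = 46
Replace root with last, heapify down
Resulting heap: [42, 34, 9, 6]


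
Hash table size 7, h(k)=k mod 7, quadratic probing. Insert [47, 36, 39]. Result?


Insertions: 47->slot 5; 36->slot 1; 39->slot 4
Table: [None, 36, None, None, 39, 47, None]


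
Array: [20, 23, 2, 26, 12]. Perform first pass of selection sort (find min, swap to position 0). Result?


After one pass: [2, 23, 20, 26, 12]


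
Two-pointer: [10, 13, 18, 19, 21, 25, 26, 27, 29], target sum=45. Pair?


Two pointers: lo=0, hi=8
Found pair: (18, 27) summing to 45


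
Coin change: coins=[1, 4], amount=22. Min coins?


dp[0]=0; dp[i]=1+min(dp[i-c] for c in coins)
...dp[17]=5, dp[18]=6, dp[19]=7, dp[20]=5, dp[21]=6, dp[22]=7
Minimum coins for 22 = 7


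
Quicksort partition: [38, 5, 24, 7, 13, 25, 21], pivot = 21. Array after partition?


Elements <= 21 go left of pivot.
Result: [5, 7, 13, 21, 24, 25, 38], pivot at index 3


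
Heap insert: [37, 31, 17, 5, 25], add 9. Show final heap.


Append 9: [37, 31, 17, 5, 25, 9]
Bubble up: no swaps needed
Result: [37, 31, 17, 5, 25, 9]


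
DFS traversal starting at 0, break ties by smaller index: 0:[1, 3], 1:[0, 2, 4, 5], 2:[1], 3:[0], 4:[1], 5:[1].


DFS stack-based: start with [0]
Visit order: [0, 1, 2, 4, 5, 3]


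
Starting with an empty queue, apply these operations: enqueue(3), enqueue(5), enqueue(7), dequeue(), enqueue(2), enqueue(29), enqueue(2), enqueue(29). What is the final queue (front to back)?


enqueue(3) -> [3]
enqueue(5) -> [3, 5]
enqueue(7) -> [3, 5, 7]
dequeue() returns 3 -> [5, 7]
enqueue(2) -> [5, 7, 2]
enqueue(29) -> [5, 7, 2, 29]
enqueue(2) -> [5, 7, 2, 29, 2]
enqueue(29) -> [5, 7, 2, 29, 2, 29]
Final queue (front to back): [5, 7, 2, 29, 2, 29]


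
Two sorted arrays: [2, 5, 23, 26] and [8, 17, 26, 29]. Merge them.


Compare heads, take smaller each step.
Merged: [2, 5, 8, 17, 23, 26, 26, 29]


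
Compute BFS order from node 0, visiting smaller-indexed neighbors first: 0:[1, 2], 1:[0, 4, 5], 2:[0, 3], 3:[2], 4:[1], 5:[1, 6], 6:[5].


BFS queue: start with [0]
Visit order: [0, 1, 2, 4, 5, 3, 6]


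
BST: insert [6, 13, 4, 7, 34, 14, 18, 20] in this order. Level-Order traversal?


Root = 6; build tree by BST insertion.
Level-Order traversal: [6, 4, 13, 7, 34, 14, 18, 20]


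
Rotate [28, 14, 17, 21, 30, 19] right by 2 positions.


Right rotate by 2: [30, 19, 28, 14, 17, 21]


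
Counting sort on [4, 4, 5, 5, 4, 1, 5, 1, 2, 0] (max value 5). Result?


Count array: [1, 2, 1, 0, 3, 3]
Reconstruct: [0, 1, 1, 2, 4, 4, 4, 5, 5, 5]


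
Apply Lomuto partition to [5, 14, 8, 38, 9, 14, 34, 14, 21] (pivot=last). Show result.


Elements <= 21 go left of pivot.
Result: [5, 14, 8, 9, 14, 14, 21, 38, 34], pivot at index 6


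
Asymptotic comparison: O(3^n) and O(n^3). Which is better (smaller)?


cubic grows slower than exponential (base 3)
O(n^3) is asymptotically smaller; O(3^n) grows faster


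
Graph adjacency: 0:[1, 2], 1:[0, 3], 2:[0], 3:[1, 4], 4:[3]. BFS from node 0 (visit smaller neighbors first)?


BFS queue: start with [0]
Visit order: [0, 1, 2, 3, 4]


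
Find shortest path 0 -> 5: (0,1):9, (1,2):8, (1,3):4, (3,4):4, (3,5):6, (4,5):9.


Dijkstra from 0:
Distances: {0: 0, 1: 9, 2: 17, 3: 13, 4: 17, 5: 19}
Shortest distance to 5 = 19, path = [0, 1, 3, 5]


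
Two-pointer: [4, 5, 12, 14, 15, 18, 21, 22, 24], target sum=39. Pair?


Two pointers: lo=0, hi=8
Found pair: (15, 24) summing to 39


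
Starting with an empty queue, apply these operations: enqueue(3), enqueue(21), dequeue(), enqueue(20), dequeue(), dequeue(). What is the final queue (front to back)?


enqueue(3) -> [3]
enqueue(21) -> [3, 21]
dequeue() returns 3 -> [21]
enqueue(20) -> [21, 20]
dequeue() returns 21 -> [20]
dequeue() returns 20 -> []
Final queue (front to back): []


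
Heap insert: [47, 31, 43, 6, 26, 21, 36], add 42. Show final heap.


Append 42: [47, 31, 43, 6, 26, 21, 36, 42]
Bubble up: swap idx 7(42) with idx 3(6); swap idx 3(42) with idx 1(31)
Result: [47, 42, 43, 31, 26, 21, 36, 6]


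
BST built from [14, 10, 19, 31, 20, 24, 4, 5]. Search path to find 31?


BST root = 14
Search for 31: compare at each node
Path: [14, 19, 31]


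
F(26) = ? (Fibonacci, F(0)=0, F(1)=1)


F(n)=F(n-1)+F(n-2)
...F(24)=46368, F(25)=75025, F(26)=121393


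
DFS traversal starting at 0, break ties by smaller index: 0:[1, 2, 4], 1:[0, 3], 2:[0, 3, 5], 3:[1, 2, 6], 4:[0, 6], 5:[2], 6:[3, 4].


DFS stack-based: start with [0]
Visit order: [0, 1, 3, 2, 5, 6, 4]


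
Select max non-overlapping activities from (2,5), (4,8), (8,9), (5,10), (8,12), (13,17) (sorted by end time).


Greedy: pick earliest-ending, then skip overlaps.
Selected (3 activities): [(2, 5), (8, 9), (13, 17)]


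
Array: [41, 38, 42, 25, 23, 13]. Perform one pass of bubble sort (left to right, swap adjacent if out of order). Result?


After one pass: [38, 41, 25, 23, 13, 42]


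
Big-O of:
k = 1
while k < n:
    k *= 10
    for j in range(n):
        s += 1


Per nesting level: O(log n) * O(n) = O(n log n)
Complexity: O(n log n)


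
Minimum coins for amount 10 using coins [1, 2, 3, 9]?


dp[0]=0; dp[i]=1+min(dp[i-c] for c in coins)
...dp[5]=2, dp[6]=2, dp[7]=3, dp[8]=3, dp[9]=1, dp[10]=2
Minimum coins for 10 = 2


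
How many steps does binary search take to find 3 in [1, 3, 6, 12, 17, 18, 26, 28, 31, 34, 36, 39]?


Search for 3:
[0,11] mid=5 arr[5]=18
[0,4] mid=2 arr[2]=6
[0,1] mid=0 arr[0]=1
[1,1] mid=1 arr[1]=3
Total: 4 comparisons


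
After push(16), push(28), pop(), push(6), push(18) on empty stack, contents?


push(16) -> [16]
push(28) -> [16, 28]
pop() returns 28 -> [16]
push(6) -> [16, 6]
push(18) -> [16, 6, 18]
Final stack (bottom to top): [16, 6, 18]


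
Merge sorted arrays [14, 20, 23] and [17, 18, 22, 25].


Compare heads, take smaller each step.
Merged: [14, 17, 18, 20, 22, 23, 25]


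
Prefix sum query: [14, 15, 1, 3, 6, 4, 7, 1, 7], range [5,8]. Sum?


Prefix sums: [0, 14, 29, 30, 33, 39, 43, 50, 51, 58]
Sum[5..8] = prefix[9] - prefix[5] = 58 - 39 = 19


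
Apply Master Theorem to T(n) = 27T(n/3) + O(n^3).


a=27, b=3, c=3. log_3(27)=3 = c=3. Case 2: O(n^c log n) = O(n^3 log n)
Complexity: O(n^3 log n)


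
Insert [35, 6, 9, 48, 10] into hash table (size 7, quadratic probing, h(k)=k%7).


Insertions: 35->slot 0; 6->slot 6; 9->slot 2; 48->slot 3; 10->slot 4
Table: [35, None, 9, 48, 10, None, 6]


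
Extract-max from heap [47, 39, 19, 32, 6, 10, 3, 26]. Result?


Max = 47
Replace root with last, heapify down
Resulting heap: [39, 32, 19, 26, 6, 10, 3]


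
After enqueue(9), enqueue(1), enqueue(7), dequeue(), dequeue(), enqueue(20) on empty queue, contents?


enqueue(9) -> [9]
enqueue(1) -> [9, 1]
enqueue(7) -> [9, 1, 7]
dequeue() returns 9 -> [1, 7]
dequeue() returns 1 -> [7]
enqueue(20) -> [7, 20]
Final queue (front to back): [7, 20]


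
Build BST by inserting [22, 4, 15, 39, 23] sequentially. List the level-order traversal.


Root = 22; build tree by BST insertion.
Level-Order traversal: [22, 4, 39, 15, 23]


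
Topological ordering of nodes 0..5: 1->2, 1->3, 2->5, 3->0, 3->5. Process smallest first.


Kahn's algorithm, process smallest node first
Order: [1, 2, 3, 0, 4, 5]


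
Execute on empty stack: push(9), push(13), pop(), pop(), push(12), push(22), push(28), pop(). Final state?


push(9) -> [9]
push(13) -> [9, 13]
pop() returns 13 -> [9]
pop() returns 9 -> []
push(12) -> [12]
push(22) -> [12, 22]
push(28) -> [12, 22, 28]
pop() returns 28 -> [12, 22]
Final stack (bottom to top): [12, 22]


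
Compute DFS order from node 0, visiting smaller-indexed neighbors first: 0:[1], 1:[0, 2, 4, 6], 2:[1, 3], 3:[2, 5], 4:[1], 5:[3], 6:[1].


DFS stack-based: start with [0]
Visit order: [0, 1, 2, 3, 5, 4, 6]


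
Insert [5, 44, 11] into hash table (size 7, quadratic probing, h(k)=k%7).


Insertions: 5->slot 5; 44->slot 2; 11->slot 4
Table: [None, None, 44, None, 11, 5, None]


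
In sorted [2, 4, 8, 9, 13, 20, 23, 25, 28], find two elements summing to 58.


Two pointers: lo=0, hi=8
No pair sums to 58


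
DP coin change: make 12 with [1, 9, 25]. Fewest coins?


dp[0]=0; dp[i]=1+min(dp[i-c] for c in coins)
...dp[7]=7, dp[8]=8, dp[9]=1, dp[10]=2, dp[11]=3, dp[12]=4
Minimum coins for 12 = 4


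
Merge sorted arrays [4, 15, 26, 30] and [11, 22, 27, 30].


Compare heads, take smaller each step.
Merged: [4, 11, 15, 22, 26, 27, 30, 30]


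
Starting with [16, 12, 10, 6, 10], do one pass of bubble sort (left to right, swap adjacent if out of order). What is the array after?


After one pass: [12, 10, 6, 10, 16]


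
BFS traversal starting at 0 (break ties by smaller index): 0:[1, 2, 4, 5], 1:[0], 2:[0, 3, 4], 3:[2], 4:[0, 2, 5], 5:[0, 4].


BFS queue: start with [0]
Visit order: [0, 1, 2, 4, 5, 3]


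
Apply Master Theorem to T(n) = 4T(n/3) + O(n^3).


a=4, b=3, c=3. log_3(4)=1.262 < c=3. Case 3: O(n^c) = O(n^3)
Complexity: O(n^3)


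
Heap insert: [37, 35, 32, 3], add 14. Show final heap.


Append 14: [37, 35, 32, 3, 14]
Bubble up: no swaps needed
Result: [37, 35, 32, 3, 14]


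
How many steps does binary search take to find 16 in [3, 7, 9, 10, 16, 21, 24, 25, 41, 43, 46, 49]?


Search for 16:
[0,11] mid=5 arr[5]=21
[0,4] mid=2 arr[2]=9
[3,4] mid=3 arr[3]=10
[4,4] mid=4 arr[4]=16
Total: 4 comparisons


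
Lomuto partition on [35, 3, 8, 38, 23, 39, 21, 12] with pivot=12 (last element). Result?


Elements <= 12 go left of pivot.
Result: [3, 8, 12, 38, 23, 39, 21, 35], pivot at index 2


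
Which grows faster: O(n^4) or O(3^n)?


quartic grows slower than exponential (base 3)
O(n^4) is asymptotically smaller; O(3^n) grows faster


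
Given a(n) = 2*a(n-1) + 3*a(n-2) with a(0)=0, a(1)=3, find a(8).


Build bottom-up:
...a(6)=546, a(7)=1641, a(8)=2*1641+3*546=4920


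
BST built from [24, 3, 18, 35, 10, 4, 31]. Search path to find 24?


BST root = 24
Search for 24: compare at each node
Path: [24]


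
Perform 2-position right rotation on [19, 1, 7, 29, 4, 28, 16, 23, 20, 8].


Right rotate by 2: [20, 8, 19, 1, 7, 29, 4, 28, 16, 23]


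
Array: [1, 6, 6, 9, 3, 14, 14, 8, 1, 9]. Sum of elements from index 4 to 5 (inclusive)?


Prefix sums: [0, 1, 7, 13, 22, 25, 39, 53, 61, 62, 71]
Sum[4..5] = prefix[6] - prefix[4] = 39 - 22 = 17


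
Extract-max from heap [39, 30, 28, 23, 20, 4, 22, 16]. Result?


Max = 39
Replace root with last, heapify down
Resulting heap: [30, 23, 28, 16, 20, 4, 22]


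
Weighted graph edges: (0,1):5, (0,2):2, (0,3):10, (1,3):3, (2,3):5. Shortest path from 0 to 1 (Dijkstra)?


Dijkstra from 0:
Distances: {0: 0, 1: 5, 2: 2, 3: 7}
Shortest distance to 1 = 5, path = [0, 1]


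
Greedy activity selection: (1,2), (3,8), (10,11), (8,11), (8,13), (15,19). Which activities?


Greedy: pick earliest-ending, then skip overlaps.
Selected (4 activities): [(1, 2), (3, 8), (10, 11), (15, 19)]


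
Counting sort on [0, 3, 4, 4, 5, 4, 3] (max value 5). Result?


Count array: [1, 0, 0, 2, 3, 1]
Reconstruct: [0, 3, 3, 4, 4, 4, 5]


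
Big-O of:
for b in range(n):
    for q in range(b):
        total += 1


Per nesting level: O(n) * O(n) [triangular over b] = O(n^2)
Complexity: O(n^2)


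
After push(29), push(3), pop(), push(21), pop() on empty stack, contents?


push(29) -> [29]
push(3) -> [29, 3]
pop() returns 3 -> [29]
push(21) -> [29, 21]
pop() returns 21 -> [29]
Final stack (bottom to top): [29]


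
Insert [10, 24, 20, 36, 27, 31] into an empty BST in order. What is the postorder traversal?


Root = 10; build tree by BST insertion.
Postorder traversal: [20, 31, 27, 36, 24, 10]


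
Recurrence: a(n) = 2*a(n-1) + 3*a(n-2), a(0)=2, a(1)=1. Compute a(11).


Build bottom-up:
...a(9)=14761, a(10)=44288, a(11)=2*44288+3*14761=132859


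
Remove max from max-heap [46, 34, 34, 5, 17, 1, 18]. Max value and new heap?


Max = 46
Replace root with last, heapify down
Resulting heap: [34, 18, 34, 5, 17, 1]


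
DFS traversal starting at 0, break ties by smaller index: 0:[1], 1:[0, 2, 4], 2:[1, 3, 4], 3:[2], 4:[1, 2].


DFS stack-based: start with [0]
Visit order: [0, 1, 2, 3, 4]


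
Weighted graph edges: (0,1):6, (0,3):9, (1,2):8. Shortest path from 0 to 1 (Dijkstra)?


Dijkstra from 0:
Distances: {0: 0, 1: 6, 2: 14, 3: 9}
Shortest distance to 1 = 6, path = [0, 1]


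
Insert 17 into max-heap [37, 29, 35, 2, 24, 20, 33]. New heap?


Append 17: [37, 29, 35, 2, 24, 20, 33, 17]
Bubble up: swap idx 7(17) with idx 3(2)
Result: [37, 29, 35, 17, 24, 20, 33, 2]


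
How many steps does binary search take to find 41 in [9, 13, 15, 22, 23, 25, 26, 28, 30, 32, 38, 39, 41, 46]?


Search for 41:
[0,13] mid=6 arr[6]=26
[7,13] mid=10 arr[10]=38
[11,13] mid=12 arr[12]=41
Total: 3 comparisons


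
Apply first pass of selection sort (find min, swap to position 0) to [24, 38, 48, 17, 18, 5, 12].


After one pass: [5, 38, 48, 17, 18, 24, 12]


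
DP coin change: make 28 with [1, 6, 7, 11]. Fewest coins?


dp[0]=0; dp[i]=1+min(dp[i-c] for c in coins)
...dp[23]=3, dp[24]=3, dp[25]=3, dp[26]=4, dp[27]=4, dp[28]=3
Minimum coins for 28 = 3


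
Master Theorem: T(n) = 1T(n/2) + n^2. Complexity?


a=1, b=2, c=2. log_2(1)=0 < c=2. Case 3: O(n^c) = O(n^2)
Complexity: O(n^2)


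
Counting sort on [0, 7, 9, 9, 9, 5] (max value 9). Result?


Count array: [1, 0, 0, 0, 0, 1, 0, 1, 0, 3]
Reconstruct: [0, 5, 7, 9, 9, 9]


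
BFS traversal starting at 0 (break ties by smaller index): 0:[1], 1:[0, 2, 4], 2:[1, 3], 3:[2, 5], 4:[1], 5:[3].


BFS queue: start with [0]
Visit order: [0, 1, 2, 4, 3, 5]


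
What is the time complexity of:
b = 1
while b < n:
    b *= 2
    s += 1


Per nesting level: O(log n) = O(log n)
Complexity: O(log n)


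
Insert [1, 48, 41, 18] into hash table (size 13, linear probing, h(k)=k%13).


Insertions: 1->slot 1; 48->slot 9; 41->slot 2; 18->slot 5
Table: [None, 1, 41, None, None, 18, None, None, None, 48, None, None, None]


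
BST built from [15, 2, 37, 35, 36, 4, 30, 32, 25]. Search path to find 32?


BST root = 15
Search for 32: compare at each node
Path: [15, 37, 35, 30, 32]


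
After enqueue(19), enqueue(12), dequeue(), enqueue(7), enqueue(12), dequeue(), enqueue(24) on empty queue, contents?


enqueue(19) -> [19]
enqueue(12) -> [19, 12]
dequeue() returns 19 -> [12]
enqueue(7) -> [12, 7]
enqueue(12) -> [12, 7, 12]
dequeue() returns 12 -> [7, 12]
enqueue(24) -> [7, 12, 24]
Final queue (front to back): [7, 12, 24]


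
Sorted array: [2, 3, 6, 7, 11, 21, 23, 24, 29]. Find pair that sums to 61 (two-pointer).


Two pointers: lo=0, hi=8
No pair sums to 61


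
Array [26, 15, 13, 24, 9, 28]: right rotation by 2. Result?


Right rotate by 2: [9, 28, 26, 15, 13, 24]


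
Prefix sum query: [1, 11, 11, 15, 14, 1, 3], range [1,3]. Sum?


Prefix sums: [0, 1, 12, 23, 38, 52, 53, 56]
Sum[1..3] = prefix[4] - prefix[1] = 38 - 1 = 37


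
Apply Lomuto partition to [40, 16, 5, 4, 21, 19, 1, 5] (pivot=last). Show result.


Elements <= 5 go left of pivot.
Result: [5, 4, 1, 5, 21, 19, 40, 16], pivot at index 3


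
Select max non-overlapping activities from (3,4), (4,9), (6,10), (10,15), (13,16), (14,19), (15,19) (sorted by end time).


Greedy: pick earliest-ending, then skip overlaps.
Selected (4 activities): [(3, 4), (4, 9), (10, 15), (15, 19)]


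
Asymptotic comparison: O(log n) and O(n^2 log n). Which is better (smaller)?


logarithmic grows slower than n^2 log n
O(log n) is asymptotically smaller; O(n^2 log n) grows faster


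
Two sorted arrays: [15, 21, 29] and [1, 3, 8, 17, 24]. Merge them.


Compare heads, take smaller each step.
Merged: [1, 3, 8, 15, 17, 21, 24, 29]


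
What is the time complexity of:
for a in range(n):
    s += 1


Per nesting level: O(n) = O(n)
Complexity: O(n)


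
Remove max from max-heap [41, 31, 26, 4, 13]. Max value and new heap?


Max = 41
Replace root with last, heapify down
Resulting heap: [31, 13, 26, 4]


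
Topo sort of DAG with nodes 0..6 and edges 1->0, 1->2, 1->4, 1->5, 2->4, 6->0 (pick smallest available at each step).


Kahn's algorithm, process smallest node first
Order: [1, 2, 3, 4, 5, 6, 0]


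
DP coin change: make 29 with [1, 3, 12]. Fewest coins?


dp[0]=0; dp[i]=1+min(dp[i-c] for c in coins)
...dp[24]=2, dp[25]=3, dp[26]=4, dp[27]=3, dp[28]=4, dp[29]=5
Minimum coins for 29 = 5


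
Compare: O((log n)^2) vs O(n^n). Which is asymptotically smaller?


polylogarithmic grows slower than n^n
O((log n)^2) is asymptotically smaller; O(n^n) grows faster


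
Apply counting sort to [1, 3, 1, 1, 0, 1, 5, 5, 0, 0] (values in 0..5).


Count array: [3, 4, 0, 1, 0, 2]
Reconstruct: [0, 0, 0, 1, 1, 1, 1, 3, 5, 5]


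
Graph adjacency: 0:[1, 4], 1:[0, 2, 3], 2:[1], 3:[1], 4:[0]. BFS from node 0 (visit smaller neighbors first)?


BFS queue: start with [0]
Visit order: [0, 1, 4, 2, 3]


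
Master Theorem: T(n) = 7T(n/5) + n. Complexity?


a=7, b=5, c=1. log_5(7)=1.209 > c=1. Case 1: O(n^log_b(a)) = O(n^1.209)
Complexity: O(n^1.209)


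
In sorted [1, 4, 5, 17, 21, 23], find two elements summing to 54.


Two pointers: lo=0, hi=5
No pair sums to 54


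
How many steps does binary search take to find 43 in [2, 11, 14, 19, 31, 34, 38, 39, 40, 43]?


Search for 43:
[0,9] mid=4 arr[4]=31
[5,9] mid=7 arr[7]=39
[8,9] mid=8 arr[8]=40
[9,9] mid=9 arr[9]=43
Total: 4 comparisons


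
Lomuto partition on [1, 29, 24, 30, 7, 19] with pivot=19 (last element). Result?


Elements <= 19 go left of pivot.
Result: [1, 7, 19, 30, 29, 24], pivot at index 2


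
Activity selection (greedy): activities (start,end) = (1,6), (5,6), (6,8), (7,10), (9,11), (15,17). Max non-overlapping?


Greedy: pick earliest-ending, then skip overlaps.
Selected (4 activities): [(1, 6), (6, 8), (9, 11), (15, 17)]


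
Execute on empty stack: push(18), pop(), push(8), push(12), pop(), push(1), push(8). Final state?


push(18) -> [18]
pop() returns 18 -> []
push(8) -> [8]
push(12) -> [8, 12]
pop() returns 12 -> [8]
push(1) -> [8, 1]
push(8) -> [8, 1, 8]
Final stack (bottom to top): [8, 1, 8]


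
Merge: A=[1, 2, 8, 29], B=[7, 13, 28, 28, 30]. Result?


Compare heads, take smaller each step.
Merged: [1, 2, 7, 8, 13, 28, 28, 29, 30]


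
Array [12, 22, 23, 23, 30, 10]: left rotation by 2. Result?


Left rotate by 2: [23, 23, 30, 10, 12, 22]


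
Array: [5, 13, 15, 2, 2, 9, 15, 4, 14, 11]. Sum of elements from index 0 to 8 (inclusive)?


Prefix sums: [0, 5, 18, 33, 35, 37, 46, 61, 65, 79, 90]
Sum[0..8] = prefix[9] - prefix[0] = 79 - 0 = 79


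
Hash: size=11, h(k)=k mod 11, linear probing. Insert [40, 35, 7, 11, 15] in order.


Insertions: 40->slot 7; 35->slot 2; 7->slot 8; 11->slot 0; 15->slot 4
Table: [11, None, 35, None, 15, None, None, 40, 7, None, None]


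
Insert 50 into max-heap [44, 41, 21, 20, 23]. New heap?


Append 50: [44, 41, 21, 20, 23, 50]
Bubble up: swap idx 5(50) with idx 2(21); swap idx 2(50) with idx 0(44)
Result: [50, 41, 44, 20, 23, 21]


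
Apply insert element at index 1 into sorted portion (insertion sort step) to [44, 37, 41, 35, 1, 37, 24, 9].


After one pass: [37, 44, 41, 35, 1, 37, 24, 9]


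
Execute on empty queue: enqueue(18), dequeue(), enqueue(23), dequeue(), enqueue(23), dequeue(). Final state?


enqueue(18) -> [18]
dequeue() returns 18 -> []
enqueue(23) -> [23]
dequeue() returns 23 -> []
enqueue(23) -> [23]
dequeue() returns 23 -> []
Final queue (front to back): []


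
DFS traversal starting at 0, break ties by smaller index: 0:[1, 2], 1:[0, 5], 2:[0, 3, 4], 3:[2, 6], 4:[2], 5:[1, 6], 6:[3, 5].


DFS stack-based: start with [0]
Visit order: [0, 1, 5, 6, 3, 2, 4]


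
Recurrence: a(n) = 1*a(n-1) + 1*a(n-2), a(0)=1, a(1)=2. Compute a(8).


Build bottom-up:
...a(6)=21, a(7)=34, a(8)=1*34+1*21=55


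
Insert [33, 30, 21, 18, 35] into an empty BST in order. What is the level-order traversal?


Root = 33; build tree by BST insertion.
Level-Order traversal: [33, 30, 35, 21, 18]


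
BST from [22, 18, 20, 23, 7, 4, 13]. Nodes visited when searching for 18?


BST root = 22
Search for 18: compare at each node
Path: [22, 18]


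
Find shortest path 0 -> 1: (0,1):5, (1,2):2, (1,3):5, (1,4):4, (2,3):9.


Dijkstra from 0:
Distances: {0: 0, 1: 5, 2: 7, 3: 10, 4: 9}
Shortest distance to 1 = 5, path = [0, 1]


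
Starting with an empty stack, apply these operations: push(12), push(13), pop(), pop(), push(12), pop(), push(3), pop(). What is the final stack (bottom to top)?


push(12) -> [12]
push(13) -> [12, 13]
pop() returns 13 -> [12]
pop() returns 12 -> []
push(12) -> [12]
pop() returns 12 -> []
push(3) -> [3]
pop() returns 3 -> []
Final stack (bottom to top): []


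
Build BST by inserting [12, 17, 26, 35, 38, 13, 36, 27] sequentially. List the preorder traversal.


Root = 12; build tree by BST insertion.
Preorder traversal: [12, 17, 13, 26, 35, 27, 38, 36]


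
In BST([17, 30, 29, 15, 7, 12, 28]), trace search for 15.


BST root = 17
Search for 15: compare at each node
Path: [17, 15]


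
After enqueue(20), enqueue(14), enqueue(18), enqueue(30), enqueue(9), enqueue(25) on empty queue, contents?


enqueue(20) -> [20]
enqueue(14) -> [20, 14]
enqueue(18) -> [20, 14, 18]
enqueue(30) -> [20, 14, 18, 30]
enqueue(9) -> [20, 14, 18, 30, 9]
enqueue(25) -> [20, 14, 18, 30, 9, 25]
Final queue (front to back): [20, 14, 18, 30, 9, 25]


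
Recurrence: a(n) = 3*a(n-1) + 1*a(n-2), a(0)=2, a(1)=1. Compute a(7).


Build bottom-up:
...a(5)=175, a(6)=578, a(7)=3*578+1*175=1909


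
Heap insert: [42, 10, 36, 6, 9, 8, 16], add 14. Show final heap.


Append 14: [42, 10, 36, 6, 9, 8, 16, 14]
Bubble up: swap idx 7(14) with idx 3(6); swap idx 3(14) with idx 1(10)
Result: [42, 14, 36, 10, 9, 8, 16, 6]


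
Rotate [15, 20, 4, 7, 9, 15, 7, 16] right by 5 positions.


Right rotate by 5: [7, 9, 15, 7, 16, 15, 20, 4]


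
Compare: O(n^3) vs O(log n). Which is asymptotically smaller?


logarithmic grows slower than cubic
O(log n) is asymptotically smaller; O(n^3) grows faster


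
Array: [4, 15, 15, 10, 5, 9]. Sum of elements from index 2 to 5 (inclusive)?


Prefix sums: [0, 4, 19, 34, 44, 49, 58]
Sum[2..5] = prefix[6] - prefix[2] = 58 - 19 = 39


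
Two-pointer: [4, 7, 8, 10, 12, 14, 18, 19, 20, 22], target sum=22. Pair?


Two pointers: lo=0, hi=9
Found pair: (4, 18) summing to 22


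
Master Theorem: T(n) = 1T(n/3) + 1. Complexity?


a=1, b=3, c=0. log_3(1)=0 = c=0. Case 2: O(n^c log n) = O(log n)
Complexity: O(log n)


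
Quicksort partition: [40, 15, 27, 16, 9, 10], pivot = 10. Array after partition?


Elements <= 10 go left of pivot.
Result: [9, 10, 27, 16, 40, 15], pivot at index 1


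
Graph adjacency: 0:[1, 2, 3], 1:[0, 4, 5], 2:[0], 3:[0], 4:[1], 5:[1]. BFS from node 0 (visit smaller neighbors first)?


BFS queue: start with [0]
Visit order: [0, 1, 2, 3, 4, 5]


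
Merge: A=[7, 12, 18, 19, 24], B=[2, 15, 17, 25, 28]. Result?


Compare heads, take smaller each step.
Merged: [2, 7, 12, 15, 17, 18, 19, 24, 25, 28]


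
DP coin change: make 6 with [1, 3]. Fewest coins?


dp[0]=0; dp[i]=1+min(dp[i-c] for c in coins)
...dp[1]=1, dp[2]=2, dp[3]=1, dp[4]=2, dp[5]=3, dp[6]=2
Minimum coins for 6 = 2


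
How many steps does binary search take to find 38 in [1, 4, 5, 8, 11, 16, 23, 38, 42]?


Search for 38:
[0,8] mid=4 arr[4]=11
[5,8] mid=6 arr[6]=23
[7,8] mid=7 arr[7]=38
Total: 3 comparisons


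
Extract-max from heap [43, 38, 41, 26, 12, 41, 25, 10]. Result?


Max = 43
Replace root with last, heapify down
Resulting heap: [41, 38, 41, 26, 12, 10, 25]


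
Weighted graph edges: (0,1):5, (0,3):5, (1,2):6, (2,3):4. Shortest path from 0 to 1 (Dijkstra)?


Dijkstra from 0:
Distances: {0: 0, 1: 5, 2: 9, 3: 5}
Shortest distance to 1 = 5, path = [0, 1]


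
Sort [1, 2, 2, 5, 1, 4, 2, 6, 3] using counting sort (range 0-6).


Count array: [0, 2, 3, 1, 1, 1, 1]
Reconstruct: [1, 1, 2, 2, 2, 3, 4, 5, 6]


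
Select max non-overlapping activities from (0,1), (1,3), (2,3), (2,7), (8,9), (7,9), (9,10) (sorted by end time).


Greedy: pick earliest-ending, then skip overlaps.
Selected (4 activities): [(0, 1), (1, 3), (8, 9), (9, 10)]


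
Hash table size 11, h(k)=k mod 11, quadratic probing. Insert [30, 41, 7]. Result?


Insertions: 30->slot 8; 41->slot 9; 7->slot 7
Table: [None, None, None, None, None, None, None, 7, 30, 41, None]


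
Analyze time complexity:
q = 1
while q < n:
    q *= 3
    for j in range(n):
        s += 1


Per nesting level: O(log n) * O(n) = O(n log n)
Complexity: O(n log n)


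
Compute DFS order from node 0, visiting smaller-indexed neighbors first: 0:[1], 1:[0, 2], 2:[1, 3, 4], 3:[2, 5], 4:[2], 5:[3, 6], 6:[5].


DFS stack-based: start with [0]
Visit order: [0, 1, 2, 3, 5, 6, 4]


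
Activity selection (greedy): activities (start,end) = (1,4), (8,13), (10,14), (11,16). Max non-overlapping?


Greedy: pick earliest-ending, then skip overlaps.
Selected (2 activities): [(1, 4), (8, 13)]


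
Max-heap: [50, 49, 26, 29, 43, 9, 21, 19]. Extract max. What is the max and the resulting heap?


Max = 50
Replace root with last, heapify down
Resulting heap: [49, 43, 26, 29, 19, 9, 21]


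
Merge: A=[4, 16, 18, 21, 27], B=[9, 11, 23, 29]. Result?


Compare heads, take smaller each step.
Merged: [4, 9, 11, 16, 18, 21, 23, 27, 29]


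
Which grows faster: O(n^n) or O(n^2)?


quadratic grows slower than n^n
O(n^2) is asymptotically smaller; O(n^n) grows faster


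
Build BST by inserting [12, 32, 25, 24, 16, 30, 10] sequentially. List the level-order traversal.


Root = 12; build tree by BST insertion.
Level-Order traversal: [12, 10, 32, 25, 24, 30, 16]
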